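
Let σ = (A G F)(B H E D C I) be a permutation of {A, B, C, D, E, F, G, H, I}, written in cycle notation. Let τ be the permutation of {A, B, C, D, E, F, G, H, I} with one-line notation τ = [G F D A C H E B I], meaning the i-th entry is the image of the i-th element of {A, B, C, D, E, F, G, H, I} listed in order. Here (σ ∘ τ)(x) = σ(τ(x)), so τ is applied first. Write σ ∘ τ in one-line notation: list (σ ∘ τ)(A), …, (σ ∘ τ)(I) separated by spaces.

F A C G I E D H B

(σ ∘ τ)(x) = σ(τ(x)). Computing each image: σ(τ(A)) = σ(G) = F, σ(τ(B)) = σ(F) = A, σ(τ(C)) = σ(D) = C, σ(τ(D)) = σ(A) = G, σ(τ(E)) = σ(C) = I, σ(τ(F)) = σ(H) = E, σ(τ(G)) = σ(E) = D, σ(τ(H)) = σ(B) = H, σ(τ(I)) = σ(I) = B.
Hence σ ∘ τ = [F A C G I E D H B].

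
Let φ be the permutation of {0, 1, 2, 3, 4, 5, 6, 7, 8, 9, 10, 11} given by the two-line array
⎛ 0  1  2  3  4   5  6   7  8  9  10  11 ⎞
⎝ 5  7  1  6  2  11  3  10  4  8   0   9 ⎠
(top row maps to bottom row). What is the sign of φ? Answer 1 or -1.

In disjoint-cycle form the cycle lengths are 10, 2.
A cycle of length ℓ contributes ℓ−1 transpositions, so φ is a product of 9 + 1 = 10 transpositions — even.

1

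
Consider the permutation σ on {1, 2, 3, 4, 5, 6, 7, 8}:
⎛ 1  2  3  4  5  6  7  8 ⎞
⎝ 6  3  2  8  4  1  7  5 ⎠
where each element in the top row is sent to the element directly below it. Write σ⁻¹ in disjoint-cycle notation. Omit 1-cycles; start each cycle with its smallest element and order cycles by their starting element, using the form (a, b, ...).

(1, 6)(2, 3)(4, 5, 8)

First write σ in disjoint cycles: (1, 6)(2, 3)(4, 8, 5).
Reversing each cycle (and rotating so the smallest element leads) gives σ⁻¹ = (1, 6)(2, 3)(4, 5, 8).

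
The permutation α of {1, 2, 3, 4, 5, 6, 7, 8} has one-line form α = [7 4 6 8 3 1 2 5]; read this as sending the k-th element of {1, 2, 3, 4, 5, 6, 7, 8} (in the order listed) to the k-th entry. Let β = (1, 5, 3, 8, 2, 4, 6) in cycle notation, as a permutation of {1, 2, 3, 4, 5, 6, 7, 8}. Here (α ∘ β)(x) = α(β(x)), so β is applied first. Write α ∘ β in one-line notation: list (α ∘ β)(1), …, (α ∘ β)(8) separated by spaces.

(α ∘ β)(x) = α(β(x)). Computing each image: α(β(1)) = α(5) = 3, α(β(2)) = α(4) = 8, α(β(3)) = α(8) = 5, α(β(4)) = α(6) = 1, α(β(5)) = α(3) = 6, α(β(6)) = α(1) = 7, α(β(7)) = α(7) = 2, α(β(8)) = α(2) = 4.
Hence α ∘ β = [3 8 5 1 6 7 2 4].

3 8 5 1 6 7 2 4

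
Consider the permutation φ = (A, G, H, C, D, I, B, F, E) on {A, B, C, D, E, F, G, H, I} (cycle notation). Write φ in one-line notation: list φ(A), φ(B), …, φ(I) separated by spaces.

Image by image: A↦G, B↦F, C↦D, D↦I, E↦A, F↦E, G↦H, H↦C, I↦B.
So the one-line form is G F D I A E H C B.

G F D I A E H C B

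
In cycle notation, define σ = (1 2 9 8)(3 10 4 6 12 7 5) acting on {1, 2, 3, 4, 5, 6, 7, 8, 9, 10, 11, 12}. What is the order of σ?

28

The disjoint cycles have lengths 7, 4, 1.
The order is lcm(7, 4) = 28.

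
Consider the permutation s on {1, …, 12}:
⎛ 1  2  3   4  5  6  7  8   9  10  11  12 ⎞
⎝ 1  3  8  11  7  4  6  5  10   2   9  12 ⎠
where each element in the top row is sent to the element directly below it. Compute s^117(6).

8

Tracing 6 → 4 → … returns to 6 after 10 steps, so 6 lies in a 10-cycle (2, 3, 8, 5, 7, 6, 4, 11, 9, 10).
On a 10-cycle, s^10 is the identity, so s^117 = s^7 there (117 ≡ 7 mod 10).
Advancing 7 steps from 6: 6 → 4 → 11 → 9 → 10 → 2 → 3 → 8.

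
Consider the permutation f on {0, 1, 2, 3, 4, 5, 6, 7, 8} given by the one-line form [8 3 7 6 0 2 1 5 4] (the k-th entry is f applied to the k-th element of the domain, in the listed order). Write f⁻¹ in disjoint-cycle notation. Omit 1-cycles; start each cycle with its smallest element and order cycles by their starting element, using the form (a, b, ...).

First write f in disjoint cycles: (0, 8, 4)(1, 3, 6)(2, 7, 5).
The inverse reverses every cycle; in canonical form, f⁻¹ = (0, 4, 8)(1, 6, 3)(2, 5, 7).

(0, 4, 8)(1, 6, 3)(2, 5, 7)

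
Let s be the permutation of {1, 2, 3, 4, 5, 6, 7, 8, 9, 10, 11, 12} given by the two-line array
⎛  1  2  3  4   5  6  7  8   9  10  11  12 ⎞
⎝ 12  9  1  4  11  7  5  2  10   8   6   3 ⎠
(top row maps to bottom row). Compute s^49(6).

7

Tracing 6 → 7 → … returns to 6 after 4 steps, so 6 lies in a 4-cycle (5, 11, 6, 7).
On a 4-cycle, s^4 is the identity, so s^49 = s^1 there (49 ≡ 1 mod 4).
Stepping 1 place around the cycle: 6 → 7.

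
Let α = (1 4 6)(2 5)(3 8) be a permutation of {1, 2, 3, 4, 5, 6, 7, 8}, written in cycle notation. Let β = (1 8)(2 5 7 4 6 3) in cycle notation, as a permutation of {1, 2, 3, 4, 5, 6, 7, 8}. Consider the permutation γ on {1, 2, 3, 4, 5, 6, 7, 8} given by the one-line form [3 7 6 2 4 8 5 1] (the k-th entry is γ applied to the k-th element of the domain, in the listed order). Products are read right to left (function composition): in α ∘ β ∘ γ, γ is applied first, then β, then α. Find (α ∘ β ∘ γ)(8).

(α ∘ β ∘ γ)(8) = α(β(γ(8))). γ(8) = 1, then β(1) = 8, then α(8) = 3, so the result is 3.

3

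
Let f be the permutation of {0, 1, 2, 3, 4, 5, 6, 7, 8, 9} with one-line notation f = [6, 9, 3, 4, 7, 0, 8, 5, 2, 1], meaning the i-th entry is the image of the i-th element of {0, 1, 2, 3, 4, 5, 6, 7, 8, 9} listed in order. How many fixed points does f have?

0

No element satisfies f(x) = x, so there are 0 fixed points.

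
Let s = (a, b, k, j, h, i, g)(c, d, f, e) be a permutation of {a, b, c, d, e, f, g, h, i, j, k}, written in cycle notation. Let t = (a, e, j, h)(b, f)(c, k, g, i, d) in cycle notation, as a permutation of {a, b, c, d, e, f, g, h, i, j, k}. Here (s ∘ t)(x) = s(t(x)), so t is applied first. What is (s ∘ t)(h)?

t(h) = a, then s(a) = b; composing gives (s ∘ t)(h) = b.

b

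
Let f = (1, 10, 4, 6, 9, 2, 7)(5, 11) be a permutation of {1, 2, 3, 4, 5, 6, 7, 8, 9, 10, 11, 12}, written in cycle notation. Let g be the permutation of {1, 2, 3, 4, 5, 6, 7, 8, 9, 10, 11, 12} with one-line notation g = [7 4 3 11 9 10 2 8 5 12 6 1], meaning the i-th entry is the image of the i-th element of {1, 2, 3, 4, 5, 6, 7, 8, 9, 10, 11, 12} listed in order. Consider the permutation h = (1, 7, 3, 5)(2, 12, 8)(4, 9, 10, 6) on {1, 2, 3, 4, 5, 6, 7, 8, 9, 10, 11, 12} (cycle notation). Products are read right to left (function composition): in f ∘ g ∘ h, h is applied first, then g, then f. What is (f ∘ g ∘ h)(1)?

7

Apply the permutations in order: h(1) = 7, then g(7) = 2, then f(2) = 7. So (f ∘ g ∘ h)(1) = 7.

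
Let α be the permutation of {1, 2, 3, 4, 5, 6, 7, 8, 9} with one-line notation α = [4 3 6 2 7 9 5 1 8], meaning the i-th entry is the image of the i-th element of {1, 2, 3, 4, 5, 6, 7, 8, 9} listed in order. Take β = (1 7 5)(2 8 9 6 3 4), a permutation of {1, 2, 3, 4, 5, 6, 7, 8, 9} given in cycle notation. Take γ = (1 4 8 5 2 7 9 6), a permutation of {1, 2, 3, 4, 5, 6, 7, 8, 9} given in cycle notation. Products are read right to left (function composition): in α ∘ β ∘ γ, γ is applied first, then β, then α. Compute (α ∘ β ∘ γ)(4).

8

Chase 4: γ(4) = 8; β(8) = 9; α(9) = 8. Hence (α ∘ β ∘ γ)(4) = 8.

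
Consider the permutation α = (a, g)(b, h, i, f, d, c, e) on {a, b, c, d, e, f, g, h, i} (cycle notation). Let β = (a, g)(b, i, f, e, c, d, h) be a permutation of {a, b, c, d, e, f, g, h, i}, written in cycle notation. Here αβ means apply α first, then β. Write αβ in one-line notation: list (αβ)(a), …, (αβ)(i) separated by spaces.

For each element, apply α then β: a → g → a; b → h → b; c → e → c; d → c → d; e → b → i; f → d → h; g → a → g; h → i → f; i → f → e.
So αβ in one-line form is a b c d i h g f e.

a b c d i h g f e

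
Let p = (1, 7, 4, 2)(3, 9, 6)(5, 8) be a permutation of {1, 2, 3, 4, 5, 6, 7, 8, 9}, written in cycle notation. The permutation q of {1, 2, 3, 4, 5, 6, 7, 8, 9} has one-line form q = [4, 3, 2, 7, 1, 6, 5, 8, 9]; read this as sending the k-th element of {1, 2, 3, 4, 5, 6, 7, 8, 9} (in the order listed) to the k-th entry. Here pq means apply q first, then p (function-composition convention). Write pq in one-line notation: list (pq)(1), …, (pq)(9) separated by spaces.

2 9 1 4 7 3 8 5 6

Chase each element through q then p: 1 → 4 → 2; 2 → 3 → 9; 3 → 2 → 1; 4 → 7 → 4; 5 → 1 → 7; 6 → 6 → 3; 7 → 5 → 8; 8 → 8 → 5; 9 → 9 → 6.
Collecting the images, pq = [2 9 1 4 7 3 8 5 6].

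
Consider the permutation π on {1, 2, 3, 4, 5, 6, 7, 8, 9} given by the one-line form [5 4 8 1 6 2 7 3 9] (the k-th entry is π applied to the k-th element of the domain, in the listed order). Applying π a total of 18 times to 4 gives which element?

Tracing 4 → 1 → … returns to 4 after 5 steps, so 4 lies in a 5-cycle (1, 5, 6, 2, 4).
Powers repeat with period 5 on this cycle, and 18 mod 5 = 3, so π^18(4) = π^3(4).
Advancing 3 steps from 4: 4 → 1 → 5 → 6.

6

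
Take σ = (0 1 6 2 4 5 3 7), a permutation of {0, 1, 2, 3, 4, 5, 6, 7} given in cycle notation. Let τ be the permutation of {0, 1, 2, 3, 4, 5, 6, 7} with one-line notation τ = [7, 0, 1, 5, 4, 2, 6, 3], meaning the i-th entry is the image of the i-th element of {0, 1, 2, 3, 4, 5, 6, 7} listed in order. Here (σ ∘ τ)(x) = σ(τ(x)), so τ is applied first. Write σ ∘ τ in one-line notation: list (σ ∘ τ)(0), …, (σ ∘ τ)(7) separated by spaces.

0 1 6 3 5 4 2 7

(σ ∘ τ)(x) = σ(τ(x)). Computing each image: σ(τ(0)) = σ(7) = 0, σ(τ(1)) = σ(0) = 1, σ(τ(2)) = σ(1) = 6, σ(τ(3)) = σ(5) = 3, σ(τ(4)) = σ(4) = 5, σ(τ(5)) = σ(2) = 4, σ(τ(6)) = σ(6) = 2, σ(τ(7)) = σ(3) = 7.
Hence σ ∘ τ = [0 1 6 3 5 4 2 7].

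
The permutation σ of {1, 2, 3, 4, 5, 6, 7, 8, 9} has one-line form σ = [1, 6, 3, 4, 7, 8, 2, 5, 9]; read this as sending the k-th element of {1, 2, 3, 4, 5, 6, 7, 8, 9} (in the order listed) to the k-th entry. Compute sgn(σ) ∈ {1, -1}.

1

In disjoint-cycle form the cycle lengths are 5, 1, 1, 1, 1.
A cycle of length ℓ contributes ℓ−1 transpositions, so σ is a product of 4 transpositions — even.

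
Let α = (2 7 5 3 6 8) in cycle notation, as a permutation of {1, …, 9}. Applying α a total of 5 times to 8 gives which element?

6

8 lies in the 6-cycle (2 7 5 3 6 8).
Advancing 5 steps from 8: 8 → 2 → 7 → 5 → 3 → 6.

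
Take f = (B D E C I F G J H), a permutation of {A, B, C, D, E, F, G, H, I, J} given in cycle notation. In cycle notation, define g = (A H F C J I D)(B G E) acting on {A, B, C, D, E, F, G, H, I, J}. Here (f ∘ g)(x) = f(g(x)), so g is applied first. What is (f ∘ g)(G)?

C

First apply g: g(G) = E, then f(E) = C. Thus (f ∘ g)(G) = C.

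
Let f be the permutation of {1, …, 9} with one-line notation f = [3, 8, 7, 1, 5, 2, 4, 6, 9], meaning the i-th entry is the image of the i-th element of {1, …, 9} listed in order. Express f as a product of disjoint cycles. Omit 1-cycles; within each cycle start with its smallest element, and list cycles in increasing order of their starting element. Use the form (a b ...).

(1 3 7 4)(2 8 6)

Start at 1 and follow images: 1 → 3 → 7 → 4 → 1, giving the cycle (1 3 7 4).
Continuing from each remaining unvisited element yields (1 3 7 4)(2 8 6).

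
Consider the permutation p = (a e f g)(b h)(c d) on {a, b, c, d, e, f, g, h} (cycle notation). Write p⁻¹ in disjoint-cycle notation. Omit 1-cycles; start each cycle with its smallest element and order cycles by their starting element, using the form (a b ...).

If p sends a → b within a cycle, p⁻¹ sends b → a; equivalently, reverse each cycle.
After reversing and putting each cycle's least element first, p⁻¹ = (a g f e)(b h)(c d).

(a g f e)(b h)(c d)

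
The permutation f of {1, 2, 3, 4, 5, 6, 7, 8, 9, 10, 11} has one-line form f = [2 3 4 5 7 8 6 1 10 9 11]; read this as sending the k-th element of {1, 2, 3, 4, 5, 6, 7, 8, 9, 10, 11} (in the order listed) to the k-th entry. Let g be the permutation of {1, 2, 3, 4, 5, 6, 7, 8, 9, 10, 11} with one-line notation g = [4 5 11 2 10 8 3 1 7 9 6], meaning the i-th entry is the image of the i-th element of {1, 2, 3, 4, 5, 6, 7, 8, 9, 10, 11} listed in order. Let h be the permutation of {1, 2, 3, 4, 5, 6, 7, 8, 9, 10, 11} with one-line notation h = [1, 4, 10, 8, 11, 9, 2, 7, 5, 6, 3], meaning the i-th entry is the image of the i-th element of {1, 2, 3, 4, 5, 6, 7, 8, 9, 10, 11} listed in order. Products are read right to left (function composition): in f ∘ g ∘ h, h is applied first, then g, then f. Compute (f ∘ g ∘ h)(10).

1

(f ∘ g ∘ h)(10) = f(g(h(10))). h(10) = 6, then g(6) = 8, then f(8) = 1, so the result is 1.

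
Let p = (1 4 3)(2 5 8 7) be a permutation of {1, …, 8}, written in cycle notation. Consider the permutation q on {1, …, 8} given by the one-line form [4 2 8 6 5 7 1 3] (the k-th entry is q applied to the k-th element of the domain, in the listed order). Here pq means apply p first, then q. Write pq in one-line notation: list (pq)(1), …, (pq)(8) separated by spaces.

For each element, apply p then q: 1 → 4 → 6; 2 → 5 → 5; 3 → 1 → 4; 4 → 3 → 8; 5 → 8 → 3; 6 → 6 → 7; 7 → 2 → 2; 8 → 7 → 1.
Collecting the images, pq = [6 5 4 8 3 7 2 1].

6 5 4 8 3 7 2 1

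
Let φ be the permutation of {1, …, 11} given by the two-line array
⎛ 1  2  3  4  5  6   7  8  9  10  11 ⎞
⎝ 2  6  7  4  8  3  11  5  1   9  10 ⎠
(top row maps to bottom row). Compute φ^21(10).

Tracing 10 → 9 → … returns to 10 after 8 steps, so 10 lies in an 8-cycle (1 2 6 3 7 11 10 9).
Powers repeat with period 8 on this cycle, and 21 mod 8 = 5, so φ^21(10) = φ^5(10).
Stepping 5 places around the cycle: 10 → 9 → 1 → 2 → 6 → 3.

3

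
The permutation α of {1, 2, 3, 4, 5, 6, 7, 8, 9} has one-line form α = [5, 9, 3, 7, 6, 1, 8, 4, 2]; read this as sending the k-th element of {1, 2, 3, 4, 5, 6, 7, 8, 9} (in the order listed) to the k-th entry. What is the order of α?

6

Writing α as disjoint cycles, the cycle lengths are 3, 3, 2, 1.
The order of α is the least common multiple of its cycle lengths: lcm(3, 3, 2) = 6.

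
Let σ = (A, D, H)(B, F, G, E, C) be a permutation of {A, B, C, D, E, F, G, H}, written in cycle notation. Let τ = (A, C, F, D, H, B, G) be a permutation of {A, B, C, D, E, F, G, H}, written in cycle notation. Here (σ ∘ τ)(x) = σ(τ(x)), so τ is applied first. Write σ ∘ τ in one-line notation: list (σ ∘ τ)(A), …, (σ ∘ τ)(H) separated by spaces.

(σ ∘ τ)(x) = σ(τ(x)). Computing each image: σ(τ(A)) = σ(C) = B, σ(τ(B)) = σ(G) = E, σ(τ(C)) = σ(F) = G, σ(τ(D)) = σ(H) = A, σ(τ(E)) = σ(E) = C, σ(τ(F)) = σ(D) = H, σ(τ(G)) = σ(A) = D, σ(τ(H)) = σ(B) = F.
Hence σ ∘ τ = [B E G A C H D F].

B E G A C H D F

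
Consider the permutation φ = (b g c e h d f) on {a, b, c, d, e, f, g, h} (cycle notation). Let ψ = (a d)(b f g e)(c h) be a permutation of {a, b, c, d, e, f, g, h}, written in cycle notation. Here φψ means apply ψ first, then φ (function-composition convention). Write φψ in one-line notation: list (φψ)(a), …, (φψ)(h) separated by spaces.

For each element, apply ψ then φ: a → d → f; b → f → b; c → h → d; d → a → a; e → b → g; f → g → c; g → e → h; h → c → e.
Collecting the images, φψ = [f b d a g c h e].

f b d a g c h e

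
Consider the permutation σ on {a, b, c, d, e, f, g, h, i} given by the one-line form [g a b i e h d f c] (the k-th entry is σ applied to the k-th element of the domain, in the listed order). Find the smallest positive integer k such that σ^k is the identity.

6

Decomposing into disjoint cycles gives cycle lengths 6, 2, 1.
The order of σ is the least common multiple of its cycle lengths: lcm(6, 2) = 6.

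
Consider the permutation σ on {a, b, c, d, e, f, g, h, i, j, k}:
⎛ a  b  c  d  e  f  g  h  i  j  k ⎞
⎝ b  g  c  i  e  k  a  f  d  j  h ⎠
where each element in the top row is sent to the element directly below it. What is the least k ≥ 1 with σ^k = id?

6

Writing σ as disjoint cycles, the cycle lengths are 3, 3, 2, 1, 1, 1.
The order of σ is the least common multiple of its cycle lengths: lcm(3, 3, 2) = 6.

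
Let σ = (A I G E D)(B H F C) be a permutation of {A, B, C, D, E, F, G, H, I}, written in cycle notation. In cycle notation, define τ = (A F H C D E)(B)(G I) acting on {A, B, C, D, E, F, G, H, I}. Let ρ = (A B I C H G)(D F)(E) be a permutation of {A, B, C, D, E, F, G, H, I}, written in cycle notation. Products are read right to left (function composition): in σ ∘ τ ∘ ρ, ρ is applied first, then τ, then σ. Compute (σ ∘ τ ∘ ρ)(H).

G

Chase H: ρ(H) = G; τ(G) = I; σ(I) = G. Hence (σ ∘ τ ∘ ρ)(H) = G.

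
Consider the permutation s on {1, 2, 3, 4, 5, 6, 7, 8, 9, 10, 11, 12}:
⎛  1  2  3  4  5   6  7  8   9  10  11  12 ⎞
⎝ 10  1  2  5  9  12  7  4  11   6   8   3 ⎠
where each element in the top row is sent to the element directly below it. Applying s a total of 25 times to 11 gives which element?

11

Tracing 11 → 8 → … returns to 11 after 5 steps, so 11 lies in a 5-cycle (4, 5, 9, 11, 8).
On a 5-cycle, s^5 is the identity, so s^25 = s^0 there (25 ≡ 0 mod 5).
So s^25(11) = 11.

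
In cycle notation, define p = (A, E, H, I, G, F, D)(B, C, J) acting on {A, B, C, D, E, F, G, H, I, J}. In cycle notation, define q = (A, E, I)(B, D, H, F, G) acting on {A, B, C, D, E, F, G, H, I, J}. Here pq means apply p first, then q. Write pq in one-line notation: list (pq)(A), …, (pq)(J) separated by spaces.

I C J E F H G A B D

For each element, apply p then q: A → E → I; B → C → C; C → J → J; D → A → E; E → H → F; F → D → H; G → F → G; H → I → A; I → G → B; J → B → D.
Collecting the images, pq = [I C J E F H G A B D].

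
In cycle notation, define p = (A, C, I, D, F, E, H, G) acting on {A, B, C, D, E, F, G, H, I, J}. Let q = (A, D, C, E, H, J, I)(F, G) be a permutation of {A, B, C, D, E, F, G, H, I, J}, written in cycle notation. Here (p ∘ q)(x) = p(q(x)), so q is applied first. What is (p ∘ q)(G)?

(p ∘ q)(G) = p(q(G)). q(G) = F, then p(F) = E. So (p ∘ q)(G) = E.

E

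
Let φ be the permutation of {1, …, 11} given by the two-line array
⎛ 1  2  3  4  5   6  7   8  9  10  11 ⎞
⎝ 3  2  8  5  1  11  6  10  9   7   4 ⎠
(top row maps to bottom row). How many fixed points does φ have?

2

The fixed points (elements with φ(x) = x) are {2, 9}, so there are 2.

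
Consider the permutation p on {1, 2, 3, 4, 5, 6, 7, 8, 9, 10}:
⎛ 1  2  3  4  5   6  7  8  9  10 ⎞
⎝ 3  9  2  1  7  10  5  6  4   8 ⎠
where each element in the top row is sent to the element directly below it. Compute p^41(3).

Tracing 3 → 2 → … returns to 3 after 5 steps, so 3 lies in a 5-cycle (1 3 2 9 4).
On a 5-cycle, p^5 is the identity, so p^41 = p^1 there (41 ≡ 1 mod 5).
Advancing 1 step from 3: 3 → 2.

2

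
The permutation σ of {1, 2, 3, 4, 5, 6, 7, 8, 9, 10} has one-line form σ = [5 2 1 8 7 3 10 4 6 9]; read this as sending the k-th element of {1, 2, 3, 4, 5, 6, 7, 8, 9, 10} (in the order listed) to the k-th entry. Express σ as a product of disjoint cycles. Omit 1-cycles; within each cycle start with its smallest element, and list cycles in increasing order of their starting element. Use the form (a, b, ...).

Iterating σ from 1 gives 1 → 5 → 7 → 10 → 9 → 6 → 3 → 1; that is the 7-cycle (1, 5, 7, 10, 9, 6, 3).
Continuing from each remaining unvisited element yields (1, 5, 7, 10, 9, 6, 3)(4, 8).

(1, 5, 7, 10, 9, 6, 3)(4, 8)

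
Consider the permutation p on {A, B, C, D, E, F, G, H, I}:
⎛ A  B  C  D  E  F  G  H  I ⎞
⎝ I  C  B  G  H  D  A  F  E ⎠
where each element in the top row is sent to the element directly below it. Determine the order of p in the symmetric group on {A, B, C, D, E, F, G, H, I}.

14

Writing p as disjoint cycles, the cycle lengths are 7, 2.
The order of p is the least common multiple of its cycle lengths: lcm(7, 2) = 14.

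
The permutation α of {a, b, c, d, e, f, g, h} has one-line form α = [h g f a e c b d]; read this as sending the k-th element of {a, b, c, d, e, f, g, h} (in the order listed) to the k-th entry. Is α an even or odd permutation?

even

In disjoint-cycle form the cycle lengths are 3, 2, 2, 1.
A cycle is odd iff its length is even; α has 2 even-length cycles, so sgn(α) = (−1)^2 and α is even.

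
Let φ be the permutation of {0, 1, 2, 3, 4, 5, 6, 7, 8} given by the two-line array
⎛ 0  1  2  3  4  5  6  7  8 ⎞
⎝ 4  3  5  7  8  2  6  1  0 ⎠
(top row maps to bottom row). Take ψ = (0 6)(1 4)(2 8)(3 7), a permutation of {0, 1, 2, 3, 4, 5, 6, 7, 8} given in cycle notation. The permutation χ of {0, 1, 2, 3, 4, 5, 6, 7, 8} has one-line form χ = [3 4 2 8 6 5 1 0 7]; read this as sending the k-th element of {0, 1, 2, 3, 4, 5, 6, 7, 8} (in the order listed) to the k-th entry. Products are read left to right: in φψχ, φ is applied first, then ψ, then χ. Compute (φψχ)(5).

7

Chase 5: φ(5) = 2; ψ(2) = 8; χ(8) = 7. Hence (φψχ)(5) = 7.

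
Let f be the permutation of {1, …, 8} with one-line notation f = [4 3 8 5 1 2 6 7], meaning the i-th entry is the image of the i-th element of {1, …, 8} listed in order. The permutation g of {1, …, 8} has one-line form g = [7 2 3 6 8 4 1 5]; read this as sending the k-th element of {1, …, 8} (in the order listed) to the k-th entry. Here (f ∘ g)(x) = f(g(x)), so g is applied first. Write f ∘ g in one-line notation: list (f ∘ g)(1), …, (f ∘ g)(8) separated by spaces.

6 3 8 2 7 5 4 1

(f ∘ g)(x) = f(g(x)). Computing each image: f(g(1)) = f(7) = 6, f(g(2)) = f(2) = 3, f(g(3)) = f(3) = 8, f(g(4)) = f(6) = 2, f(g(5)) = f(8) = 7, f(g(6)) = f(4) = 5, f(g(7)) = f(1) = 4, f(g(8)) = f(5) = 1.
Hence f ∘ g = [6 3 8 2 7 5 4 1].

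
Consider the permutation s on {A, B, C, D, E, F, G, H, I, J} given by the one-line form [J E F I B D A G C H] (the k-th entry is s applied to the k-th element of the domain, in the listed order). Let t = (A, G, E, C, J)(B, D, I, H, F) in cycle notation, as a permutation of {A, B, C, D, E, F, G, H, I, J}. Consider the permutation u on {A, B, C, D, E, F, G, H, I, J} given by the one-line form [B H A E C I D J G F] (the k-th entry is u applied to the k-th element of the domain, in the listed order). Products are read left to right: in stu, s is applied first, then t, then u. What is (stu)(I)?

Chase I: s(I) = C; t(C) = J; u(J) = F. Hence (stu)(I) = F.

F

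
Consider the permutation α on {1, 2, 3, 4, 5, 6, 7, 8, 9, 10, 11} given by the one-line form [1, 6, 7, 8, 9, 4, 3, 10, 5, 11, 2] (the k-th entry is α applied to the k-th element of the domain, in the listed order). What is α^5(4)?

6

Tracing 4 → 8 → … returns to 4 after 6 steps, so 4 lies in a 6-cycle (2 6 4 8 10 11).
Advancing 5 steps from 4: 4 → 8 → 10 → 11 → 2 → 6.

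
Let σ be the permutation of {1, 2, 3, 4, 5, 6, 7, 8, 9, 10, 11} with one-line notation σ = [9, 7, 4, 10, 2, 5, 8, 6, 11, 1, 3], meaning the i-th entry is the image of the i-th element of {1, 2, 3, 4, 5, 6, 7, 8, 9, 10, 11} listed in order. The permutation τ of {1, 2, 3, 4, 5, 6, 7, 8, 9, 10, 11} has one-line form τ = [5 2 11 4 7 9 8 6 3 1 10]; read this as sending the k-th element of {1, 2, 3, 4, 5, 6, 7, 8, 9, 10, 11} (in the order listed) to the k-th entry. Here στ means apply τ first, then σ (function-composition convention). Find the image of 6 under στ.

11

τ(6) = 9, then σ(9) = 11; composing gives (στ)(6) = 11.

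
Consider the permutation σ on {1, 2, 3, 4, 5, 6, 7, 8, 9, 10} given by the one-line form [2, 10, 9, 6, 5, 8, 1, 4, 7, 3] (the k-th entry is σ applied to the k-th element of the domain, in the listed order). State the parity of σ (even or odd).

odd

In disjoint-cycle form the cycle lengths are 6, 3, 1.
A cycle is odd iff its length is even; σ has 1 even-length cycle, so sgn(σ) = (−1)^1 and σ is odd.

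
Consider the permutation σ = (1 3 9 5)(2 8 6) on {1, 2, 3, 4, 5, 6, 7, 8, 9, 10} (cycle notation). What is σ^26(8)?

8 lies in the 3-cycle (2 8 6).
Powers repeat with period 3 on this cycle, and 26 mod 3 = 2, so σ^26(8) = σ^2(8).
Advancing 2 steps from 8: 8 → 6 → 2.

2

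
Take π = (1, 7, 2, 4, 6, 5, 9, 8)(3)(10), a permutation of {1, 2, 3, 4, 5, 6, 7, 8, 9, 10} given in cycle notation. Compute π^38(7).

7 lies in the 8-cycle (1, 7, 2, 4, 6, 5, 9, 8).
Powers repeat with period 8 on this cycle, and 38 mod 8 = 6, so π^38(7) = π^6(7).
Stepping 6 places around the cycle: 7 → 2 → 4 → 6 → 5 → 9 → 8.

8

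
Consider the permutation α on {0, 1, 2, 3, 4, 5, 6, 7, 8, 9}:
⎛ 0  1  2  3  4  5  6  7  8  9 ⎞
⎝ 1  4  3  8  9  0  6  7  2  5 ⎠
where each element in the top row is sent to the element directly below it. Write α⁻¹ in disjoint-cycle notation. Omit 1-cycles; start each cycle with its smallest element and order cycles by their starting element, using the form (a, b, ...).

The cycle decomposition of α is (0, 1, 4, 9, 5)(2, 3, 8).
The inverse reverses every cycle; in canonical form, α⁻¹ = (0, 5, 9, 4, 1)(2, 8, 3).

(0, 5, 9, 4, 1)(2, 8, 3)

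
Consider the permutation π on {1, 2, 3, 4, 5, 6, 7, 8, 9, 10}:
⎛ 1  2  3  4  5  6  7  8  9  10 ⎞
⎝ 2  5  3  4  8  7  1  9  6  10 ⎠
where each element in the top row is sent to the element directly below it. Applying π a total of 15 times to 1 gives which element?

Tracing 1 → 2 → … returns to 1 after 7 steps, so 1 lies in a 7-cycle (1, 2, 5, 8, 9, 6, 7).
Powers repeat with period 7 on this cycle, and 15 mod 7 = 1, so π^15(1) = π^1(1).
Stepping 1 place around the cycle: 1 → 2.

2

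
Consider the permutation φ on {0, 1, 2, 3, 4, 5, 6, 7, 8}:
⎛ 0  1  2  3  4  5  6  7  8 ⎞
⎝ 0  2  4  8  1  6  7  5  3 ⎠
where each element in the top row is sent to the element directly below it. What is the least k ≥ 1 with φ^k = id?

Decomposing into disjoint cycles gives cycle lengths 3, 3, 2, 1.
The order of φ is the least common multiple of its cycle lengths: lcm(3, 3, 2) = 6.

6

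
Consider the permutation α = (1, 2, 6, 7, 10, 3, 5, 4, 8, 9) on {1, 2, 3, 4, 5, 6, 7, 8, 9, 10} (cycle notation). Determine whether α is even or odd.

odd

The cycle lengths are 10.
A cycle of length ℓ contributes ℓ−1 transpositions, so α is a product of 9 transpositions — odd.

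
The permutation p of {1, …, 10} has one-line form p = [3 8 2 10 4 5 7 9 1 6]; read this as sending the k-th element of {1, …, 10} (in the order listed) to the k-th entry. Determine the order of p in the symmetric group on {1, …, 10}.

20

Decomposing into disjoint cycles gives cycle lengths 5, 4, 1.
The order of p is the least common multiple of its cycle lengths: lcm(5, 4) = 20.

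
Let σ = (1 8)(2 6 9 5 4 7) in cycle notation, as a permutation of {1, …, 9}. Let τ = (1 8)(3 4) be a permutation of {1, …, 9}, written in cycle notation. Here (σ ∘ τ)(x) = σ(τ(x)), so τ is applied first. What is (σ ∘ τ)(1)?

τ(1) = 8, then σ(8) = 1; composing gives (σ ∘ τ)(1) = 1.

1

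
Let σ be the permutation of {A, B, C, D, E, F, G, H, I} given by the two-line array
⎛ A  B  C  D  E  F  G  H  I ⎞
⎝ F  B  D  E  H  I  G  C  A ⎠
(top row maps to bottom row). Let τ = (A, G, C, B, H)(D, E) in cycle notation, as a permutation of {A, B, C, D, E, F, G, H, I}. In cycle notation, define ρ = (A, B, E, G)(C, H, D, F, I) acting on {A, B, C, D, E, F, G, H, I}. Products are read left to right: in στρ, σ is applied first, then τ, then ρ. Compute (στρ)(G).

Apply the permutations in order: σ(G) = G, then τ(G) = C, then ρ(C) = H. So (στρ)(G) = H.

H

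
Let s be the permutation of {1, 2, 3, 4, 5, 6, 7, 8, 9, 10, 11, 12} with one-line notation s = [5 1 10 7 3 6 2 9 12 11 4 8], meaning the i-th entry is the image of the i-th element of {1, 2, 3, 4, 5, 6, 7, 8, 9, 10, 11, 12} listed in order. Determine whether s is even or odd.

odd

In disjoint-cycle form the cycle lengths are 8, 3, 1.
A cycle of length ℓ contributes ℓ−1 transpositions, so s is a product of 7 + 2 = 9 transpositions — odd.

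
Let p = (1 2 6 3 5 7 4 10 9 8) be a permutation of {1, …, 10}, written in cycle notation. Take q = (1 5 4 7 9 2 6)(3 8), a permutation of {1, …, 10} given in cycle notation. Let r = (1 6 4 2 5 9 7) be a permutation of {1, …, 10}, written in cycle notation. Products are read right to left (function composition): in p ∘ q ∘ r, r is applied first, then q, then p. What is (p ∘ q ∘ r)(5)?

6

Apply the permutations in order: r(5) = 9, then q(9) = 2, then p(2) = 6. So (p ∘ q ∘ r)(5) = 6.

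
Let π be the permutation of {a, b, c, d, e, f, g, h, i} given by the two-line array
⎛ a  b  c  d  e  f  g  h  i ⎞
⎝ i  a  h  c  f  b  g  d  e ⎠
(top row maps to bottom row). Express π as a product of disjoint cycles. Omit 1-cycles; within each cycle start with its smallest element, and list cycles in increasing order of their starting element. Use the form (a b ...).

(a i e f b)(c h d)

Start at a and follow images: a → i → e → f → b → a, giving the cycle (a i e f b).
Repeating from the next unused element and collecting all non-trivial cycles gives (a i e f b)(c h d).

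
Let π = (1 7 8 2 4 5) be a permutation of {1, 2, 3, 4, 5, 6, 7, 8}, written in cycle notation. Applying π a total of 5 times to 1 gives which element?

1 lies in the 6-cycle (1 7 8 2 4 5).
Advancing 5 steps from 1: 1 → 7 → 8 → 2 → 4 → 5.

5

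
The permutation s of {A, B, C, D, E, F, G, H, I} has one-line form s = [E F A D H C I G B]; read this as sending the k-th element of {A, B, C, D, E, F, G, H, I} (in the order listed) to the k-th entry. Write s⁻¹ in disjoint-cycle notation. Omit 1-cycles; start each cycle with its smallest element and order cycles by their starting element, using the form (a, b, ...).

The cycle decomposition of s is (A, E, H, G, I, B, F, C).
The inverse reverses every cycle; in canonical form, s⁻¹ = (A, C, F, B, I, G, H, E).

(A, C, F, B, I, G, H, E)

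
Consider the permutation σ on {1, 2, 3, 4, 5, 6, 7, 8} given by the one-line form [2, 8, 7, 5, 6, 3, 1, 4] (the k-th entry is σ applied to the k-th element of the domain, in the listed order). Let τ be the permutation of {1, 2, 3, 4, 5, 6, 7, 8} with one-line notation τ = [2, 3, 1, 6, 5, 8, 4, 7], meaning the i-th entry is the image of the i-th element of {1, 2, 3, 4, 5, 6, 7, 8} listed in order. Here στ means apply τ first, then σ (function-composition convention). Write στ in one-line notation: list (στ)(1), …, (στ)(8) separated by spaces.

For each element, apply τ then σ: 1 → 2 → 8; 2 → 3 → 7; 3 → 1 → 2; 4 → 6 → 3; 5 → 5 → 6; 6 → 8 → 4; 7 → 4 → 5; 8 → 7 → 1.
So στ in one-line form is 8 7 2 3 6 4 5 1.

8 7 2 3 6 4 5 1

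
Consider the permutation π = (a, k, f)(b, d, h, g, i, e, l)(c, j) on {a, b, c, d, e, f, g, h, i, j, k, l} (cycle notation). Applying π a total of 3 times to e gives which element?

e lies in the 7-cycle (b, d, h, g, i, e, l).
Stepping 3 places around the cycle: e → l → b → d.

d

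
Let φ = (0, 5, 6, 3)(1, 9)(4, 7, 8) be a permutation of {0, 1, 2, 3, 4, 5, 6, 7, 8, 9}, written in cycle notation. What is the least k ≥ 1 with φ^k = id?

12

The cycle type of φ is (4, 3, 2, 1).
The order of φ is the least common multiple of its cycle lengths: lcm(4, 3, 2) = 12.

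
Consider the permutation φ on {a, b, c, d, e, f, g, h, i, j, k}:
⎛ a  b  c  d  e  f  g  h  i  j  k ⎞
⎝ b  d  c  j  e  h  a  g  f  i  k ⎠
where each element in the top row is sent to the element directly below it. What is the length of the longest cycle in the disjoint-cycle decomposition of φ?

8

Decomposing into disjoint cycles gives (a, b, d, j, i, f, h, g); the longest has length 8.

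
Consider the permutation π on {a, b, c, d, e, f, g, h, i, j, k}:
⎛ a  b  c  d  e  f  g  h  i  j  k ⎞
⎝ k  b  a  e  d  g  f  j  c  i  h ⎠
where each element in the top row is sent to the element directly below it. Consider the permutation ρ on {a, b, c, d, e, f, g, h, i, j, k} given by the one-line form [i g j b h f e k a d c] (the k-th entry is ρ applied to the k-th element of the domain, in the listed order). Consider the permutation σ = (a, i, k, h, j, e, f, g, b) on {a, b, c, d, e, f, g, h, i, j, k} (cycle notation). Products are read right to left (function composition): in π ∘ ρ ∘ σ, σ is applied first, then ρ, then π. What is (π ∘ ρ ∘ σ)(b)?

c

(π ∘ ρ ∘ σ)(b) = π(ρ(σ(b))). σ(b) = a, then ρ(a) = i, then π(i) = c, so the result is c.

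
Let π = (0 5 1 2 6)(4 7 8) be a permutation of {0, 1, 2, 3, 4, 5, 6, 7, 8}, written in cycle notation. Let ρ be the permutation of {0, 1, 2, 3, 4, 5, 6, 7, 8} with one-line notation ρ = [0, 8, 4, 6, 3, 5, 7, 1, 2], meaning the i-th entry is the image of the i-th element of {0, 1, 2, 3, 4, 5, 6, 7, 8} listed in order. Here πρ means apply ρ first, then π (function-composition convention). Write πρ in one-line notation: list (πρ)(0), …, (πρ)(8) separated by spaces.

(πρ)(x) = π(ρ(x)). Computing each image: π(ρ(0)) = π(0) = 5, π(ρ(1)) = π(8) = 4, π(ρ(2)) = π(4) = 7, π(ρ(3)) = π(6) = 0, π(ρ(4)) = π(3) = 3, π(ρ(5)) = π(5) = 1, π(ρ(6)) = π(7) = 8, π(ρ(7)) = π(1) = 2, π(ρ(8)) = π(2) = 6.
Hence πρ = [5 4 7 0 3 1 8 2 6].

5 4 7 0 3 1 8 2 6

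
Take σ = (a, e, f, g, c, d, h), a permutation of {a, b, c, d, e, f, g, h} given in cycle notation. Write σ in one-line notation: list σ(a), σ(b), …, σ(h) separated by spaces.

Reading each image from the cycles: a↦e, b↦b, c↦d, d↦h, e↦f, f↦g, g↦c, h↦a.
Listing these in domain order gives e b d h f g c a.

e b d h f g c a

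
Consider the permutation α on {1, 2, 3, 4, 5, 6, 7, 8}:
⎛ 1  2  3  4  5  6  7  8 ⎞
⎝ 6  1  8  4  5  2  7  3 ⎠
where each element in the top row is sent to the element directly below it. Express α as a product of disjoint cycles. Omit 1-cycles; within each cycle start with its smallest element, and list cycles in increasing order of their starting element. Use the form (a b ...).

(1 6 2)(3 8)

Iterating α from 1 gives 1 → 6 → 2 → 1; that is the 3-cycle (1 6 2).
Repeating from the next unused element and collecting all non-trivial cycles gives (1 6 2)(3 8).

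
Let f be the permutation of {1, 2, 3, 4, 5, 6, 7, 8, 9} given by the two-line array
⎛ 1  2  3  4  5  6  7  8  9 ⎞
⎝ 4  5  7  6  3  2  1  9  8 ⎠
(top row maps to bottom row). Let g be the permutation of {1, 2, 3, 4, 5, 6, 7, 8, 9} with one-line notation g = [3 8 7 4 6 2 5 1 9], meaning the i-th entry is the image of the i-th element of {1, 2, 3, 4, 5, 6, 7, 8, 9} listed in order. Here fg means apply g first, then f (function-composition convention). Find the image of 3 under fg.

First apply g: g(3) = 7, then f(7) = 1. Thus (fg)(3) = 1.

1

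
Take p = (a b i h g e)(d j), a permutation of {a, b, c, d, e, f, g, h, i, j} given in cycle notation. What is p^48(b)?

b lies in the 6-cycle (a b i h g e).
Since the cycle has length 6, p^48 acts on it the same as p^0 (48 mod 6 = 0).
So p^48(b) = b.

b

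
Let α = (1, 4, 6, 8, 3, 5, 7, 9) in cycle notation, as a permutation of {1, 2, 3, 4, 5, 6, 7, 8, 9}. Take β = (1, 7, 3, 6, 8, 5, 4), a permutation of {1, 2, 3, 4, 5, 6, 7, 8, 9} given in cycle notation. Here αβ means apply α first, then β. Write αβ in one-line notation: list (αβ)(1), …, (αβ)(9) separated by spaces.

1 2 4 8 3 5 9 6 7

(αβ)(x) = β(α(x)). Computing each image: β(α(1)) = β(4) = 1, β(α(2)) = β(2) = 2, β(α(3)) = β(5) = 4, β(α(4)) = β(6) = 8, β(α(5)) = β(7) = 3, β(α(6)) = β(8) = 5, β(α(7)) = β(9) = 9, β(α(8)) = β(3) = 6, β(α(9)) = β(1) = 7.
Hence αβ = [1 2 4 8 3 5 9 6 7].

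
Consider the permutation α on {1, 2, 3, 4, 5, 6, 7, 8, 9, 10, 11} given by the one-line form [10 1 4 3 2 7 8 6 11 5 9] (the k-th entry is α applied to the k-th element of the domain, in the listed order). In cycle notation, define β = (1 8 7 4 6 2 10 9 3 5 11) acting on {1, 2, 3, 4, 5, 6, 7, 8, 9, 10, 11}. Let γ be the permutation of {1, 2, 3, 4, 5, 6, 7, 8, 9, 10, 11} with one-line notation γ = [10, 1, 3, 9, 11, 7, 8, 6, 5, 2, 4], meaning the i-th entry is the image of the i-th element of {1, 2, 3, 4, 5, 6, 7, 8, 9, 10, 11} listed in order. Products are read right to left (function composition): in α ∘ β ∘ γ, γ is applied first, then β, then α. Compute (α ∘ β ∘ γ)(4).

4

Chase 4: γ(4) = 9; β(9) = 3; α(3) = 4. Hence (α ∘ β ∘ γ)(4) = 4.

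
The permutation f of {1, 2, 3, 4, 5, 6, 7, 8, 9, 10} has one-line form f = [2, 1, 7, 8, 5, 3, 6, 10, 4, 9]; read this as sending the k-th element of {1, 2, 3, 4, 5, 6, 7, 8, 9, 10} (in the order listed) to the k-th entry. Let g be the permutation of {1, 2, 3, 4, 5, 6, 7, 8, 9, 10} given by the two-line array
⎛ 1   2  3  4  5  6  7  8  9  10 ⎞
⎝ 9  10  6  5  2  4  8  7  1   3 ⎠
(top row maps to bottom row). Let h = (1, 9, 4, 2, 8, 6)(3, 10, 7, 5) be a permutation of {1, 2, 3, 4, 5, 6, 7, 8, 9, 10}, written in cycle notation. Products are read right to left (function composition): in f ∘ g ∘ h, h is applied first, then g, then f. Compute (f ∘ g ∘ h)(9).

(f ∘ g ∘ h)(9) = f(g(h(9))). h(9) = 4, then g(4) = 5, then f(5) = 5, so the result is 5.

5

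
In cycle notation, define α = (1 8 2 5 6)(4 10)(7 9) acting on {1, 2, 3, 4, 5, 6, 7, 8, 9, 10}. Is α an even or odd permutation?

even

The cycle lengths are 5, 2, 2, 1.
A cycle of length ℓ contributes ℓ−1 transpositions, so α is a product of 4 + 1 + 1 = 6 transpositions — even.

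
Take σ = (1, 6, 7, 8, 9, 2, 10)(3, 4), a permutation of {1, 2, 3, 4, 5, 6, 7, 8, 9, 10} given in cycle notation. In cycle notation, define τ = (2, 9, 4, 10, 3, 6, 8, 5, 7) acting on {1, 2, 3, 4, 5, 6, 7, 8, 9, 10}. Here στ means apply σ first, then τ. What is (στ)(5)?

7

(στ)(5) = τ(σ(5)). σ(5) = 5, then τ(5) = 7. So (στ)(5) = 7.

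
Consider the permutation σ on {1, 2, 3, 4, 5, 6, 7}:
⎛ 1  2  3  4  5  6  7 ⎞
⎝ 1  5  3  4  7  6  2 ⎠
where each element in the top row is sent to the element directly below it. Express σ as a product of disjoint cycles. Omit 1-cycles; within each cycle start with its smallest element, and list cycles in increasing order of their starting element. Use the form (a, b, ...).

(2, 5, 7)

From 2: 2 → 5 → 7 → 2, closing the cycle (2, 5, 7).
Continuing from each remaining unvisited element yields (2, 5, 7).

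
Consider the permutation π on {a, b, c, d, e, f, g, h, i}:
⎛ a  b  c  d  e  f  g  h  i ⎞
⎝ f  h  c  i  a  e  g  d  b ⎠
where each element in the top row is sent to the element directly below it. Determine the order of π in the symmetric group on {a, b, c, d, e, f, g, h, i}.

Decomposing into disjoint cycles gives cycle lengths 4, 3, 1, 1.
The order is lcm(4, 3) = 12.

12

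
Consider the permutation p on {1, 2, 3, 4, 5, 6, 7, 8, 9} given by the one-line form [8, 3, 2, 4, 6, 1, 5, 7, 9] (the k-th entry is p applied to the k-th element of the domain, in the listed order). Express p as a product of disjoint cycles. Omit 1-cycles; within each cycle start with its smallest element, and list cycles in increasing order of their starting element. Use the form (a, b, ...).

Start at 1 and follow images: 1 → 8 → 7 → 5 → 6 → 1, giving the cycle (1, 8, 7, 5, 6).
Repeating from the next unused element and collecting all non-trivial cycles gives (1, 8, 7, 5, 6)(2, 3).

(1, 8, 7, 5, 6)(2, 3)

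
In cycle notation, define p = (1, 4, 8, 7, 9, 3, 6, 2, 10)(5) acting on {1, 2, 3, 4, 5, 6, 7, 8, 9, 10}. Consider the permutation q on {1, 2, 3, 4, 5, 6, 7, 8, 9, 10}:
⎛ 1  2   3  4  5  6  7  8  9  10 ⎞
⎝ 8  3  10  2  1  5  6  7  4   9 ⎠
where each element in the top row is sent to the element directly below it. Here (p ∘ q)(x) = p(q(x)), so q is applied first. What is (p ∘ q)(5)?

4

First apply q: q(5) = 1, then p(1) = 4. Thus (p ∘ q)(5) = 4.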